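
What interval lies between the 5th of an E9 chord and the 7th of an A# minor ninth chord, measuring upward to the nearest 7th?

major 6th

E9 has B as its 5th, and A# minor ninth has G# as its 7th.
From B to G# is 9 semitones, exactly the major sixth.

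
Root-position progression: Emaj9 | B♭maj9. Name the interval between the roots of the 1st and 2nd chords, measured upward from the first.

The roots are E and B♭.
5 letter names make it a fifth; at 6 semitones (a half step narrower than perfect) the quality is diminished.

diminished fifth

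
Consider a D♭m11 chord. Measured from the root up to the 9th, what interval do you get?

D♭m11 is spelled D♭-F♭-A♭-C♭-E♭-G♭.
That puts D♭ below E♭.
D♭ up to E♭ spans 9 letter names and 14 semitones — a major ninth.

major ninth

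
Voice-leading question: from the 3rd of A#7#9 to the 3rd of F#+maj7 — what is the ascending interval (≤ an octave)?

minor 6th

The 3rd of A#7#9 is C##; the 3rd of F#+maj7 is A#.
From C## to A#: 8 semitones over a sixth = minor.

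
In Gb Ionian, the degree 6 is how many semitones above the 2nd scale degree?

7

The scale is Gb Ab Bb Cb Db Eb F.
Ab up to Eb is a perfect fifth — 7 semitones.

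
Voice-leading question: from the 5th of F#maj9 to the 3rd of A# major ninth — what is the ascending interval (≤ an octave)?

augmented 1st

The 5th of F#maj9 is C#; the 3rd of A# major ninth is C##.
C# up to C## is 1 semitone, a half step wider than a perfect unison, so the interval is augmented.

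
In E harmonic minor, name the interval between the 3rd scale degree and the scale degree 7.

E harmonic minor: E F# G A B C D#.
That puts G below D#.
From G to D#: 8 semitones over a fifth = augmented.

augmented fifth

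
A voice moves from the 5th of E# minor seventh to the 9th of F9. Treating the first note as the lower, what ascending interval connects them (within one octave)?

E# minor seventh has B# as its 5th, and F9 has G as its 9th.
B# up to G is 7 semitones, a whole step narrower than a major sixth, so the interval is diminished.

d6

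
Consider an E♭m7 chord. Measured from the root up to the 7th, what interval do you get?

minor 7th

Spelling the chord: E♭ G♭ B♭ D♭.
So we need the interval from E♭ up to D♭.
From E♭ to D♭: 10 semitones over a seventh = minor.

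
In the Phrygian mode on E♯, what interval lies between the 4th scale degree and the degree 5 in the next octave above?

The scale runs E♯ F♯ G♯ A♯ B♯ C♯ D♯.
So we need the interval from A♯ up to B♯.
A♯ up to B♯ spans 9 letter names and 14 semitones — a major ninth.

major ninth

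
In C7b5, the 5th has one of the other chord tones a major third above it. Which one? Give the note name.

Bb

The chord tones of C7b5 are C-E-Gb-Bb.
The 5th is Gb. A major third above Gb is Bb.
Bb is the chord's 7th.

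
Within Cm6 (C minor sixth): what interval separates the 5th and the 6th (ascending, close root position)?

Cm6: C-Eb-G-A.
The 5th is G and the 6th is A.
G up to A spans 2 letter names and 2 semitones — a major second.

major 2nd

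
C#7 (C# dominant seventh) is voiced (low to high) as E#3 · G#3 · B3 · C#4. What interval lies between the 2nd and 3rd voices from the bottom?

Those voices are G#3 and B3.
G# up to B is 3 semitones, a half step narrower than a major third, so the interval is minor.

minor third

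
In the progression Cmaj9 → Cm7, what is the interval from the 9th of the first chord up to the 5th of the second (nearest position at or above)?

The 9th of Cmaj9 is D; the 5th of Cm7 is G.
D up to G spans 4 letter names and 5 semitones — a perfect fourth.

perfect fourth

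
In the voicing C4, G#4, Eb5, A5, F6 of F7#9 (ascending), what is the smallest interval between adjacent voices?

Adjacent intervals: C4→G#4 = augmented fifth; G#4→Eb5 = diminished sixth; Eb5→A5 = augmented fourth; A5→F6 = minor sixth.
The smallest is Eb5 to A5, an augmented fourth (6 semitones).

augmented fourth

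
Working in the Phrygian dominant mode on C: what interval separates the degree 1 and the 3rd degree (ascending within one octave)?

major 3rd

The scale runs C D♭ E F G A♭ B♭.
Degree 1 = C; 3rd scale degree = E.
Counting 3 letters and 4 half steps from C gives a major third.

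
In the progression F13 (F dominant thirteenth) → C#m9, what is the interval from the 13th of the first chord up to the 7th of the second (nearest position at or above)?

M6

The 13th of F13 (F dominant thirteenth) is D; the 7th of C#m9 is B.
D up to B spans 6 letter names and 9 semitones — a major sixth.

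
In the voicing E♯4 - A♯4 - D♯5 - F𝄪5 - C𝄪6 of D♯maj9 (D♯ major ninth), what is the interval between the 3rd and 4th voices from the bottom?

Those voices are D♯5 and F𝄪5.
D♯ up to F𝄪 spans 3 letter names and 4 semitones — a major third.

major 3rd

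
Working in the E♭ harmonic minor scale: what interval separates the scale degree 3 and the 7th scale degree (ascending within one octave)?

augmented 5th

The scale runs E♭ F G♭ A♭ B♭ C♭ D.
Scale degree 3 = G♭; scale degree 7 = D.
5 letter names make it a fifth; at 8 semitones (a half step wider than perfect) the quality is augmented.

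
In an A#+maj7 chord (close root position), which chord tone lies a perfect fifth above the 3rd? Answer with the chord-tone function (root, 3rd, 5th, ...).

7th

Spelling the chord: A#, C##, E##, G##.
The 3rd is C##. A perfect fifth above C## is G##.
G## is the chord's 7th.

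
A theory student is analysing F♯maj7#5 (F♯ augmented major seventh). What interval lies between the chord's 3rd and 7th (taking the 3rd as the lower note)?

perfect fifth

F♯maj7#5 (F♯ augmented major seventh): F♯ A♯ C𝄪 E♯.
That puts A♯ below E♯.
A♯ up to E♯ spans 5 letter names and 7 semitones — a perfect fifth.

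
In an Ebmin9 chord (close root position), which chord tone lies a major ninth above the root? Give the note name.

Ebmin9: Eb-Gb-Bb-Db-F.
The root is Eb. A major ninth above Eb is F.
F is the chord's 9th.

F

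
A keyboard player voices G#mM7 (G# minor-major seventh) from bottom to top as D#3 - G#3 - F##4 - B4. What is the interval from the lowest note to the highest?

The outer voices are D#3 and B4.
13 letter names make it a thirteenth; at 20 semitones (a half step narrower than major) the quality is minor.

minor thirteenth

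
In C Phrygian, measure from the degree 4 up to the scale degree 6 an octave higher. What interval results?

m10

Spelling C Phrygian: C Db Eb F G Ab Bb.
So we need the interval from F up to Ab.
F up to Ab is 15 semitones, a half step narrower than a major tenth, so the interval is minor.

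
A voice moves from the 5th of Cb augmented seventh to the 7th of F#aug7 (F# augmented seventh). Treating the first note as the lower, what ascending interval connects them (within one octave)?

major 6th

Cb augmented seventh has G as its 5th, and F#aug7 (F# augmented seventh) has E as its 7th.
G up to E spans 6 letter names and 9 semitones — a major sixth.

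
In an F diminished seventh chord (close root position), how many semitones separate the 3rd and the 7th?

6

Spelling the chord: F A♭ C♭ E𝄫.
A♭ to E𝄫 is a diminished fifth: 6 semitones.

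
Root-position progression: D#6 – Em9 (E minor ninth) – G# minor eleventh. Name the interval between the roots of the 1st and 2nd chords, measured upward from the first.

The roots are D# and E.
D# up to E is 1 semitone, a half step narrower than a major second, so the interval is minor.

m2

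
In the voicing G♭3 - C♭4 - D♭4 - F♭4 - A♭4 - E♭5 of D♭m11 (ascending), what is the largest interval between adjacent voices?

perfect 5th

Adjacent intervals: G♭3→C♭4 = perfect fourth; C♭4→D♭4 = major second; D♭4→F♭4 = minor third; F♭4→A♭4 = major third; A♭4→E♭5 = perfect fifth.
The largest is A♭4 to E♭5, a perfect fifth (7 semitones).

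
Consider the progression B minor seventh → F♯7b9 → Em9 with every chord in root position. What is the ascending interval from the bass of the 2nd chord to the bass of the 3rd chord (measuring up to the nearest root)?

m7

The roots are F♯ and E.
F♯ up to E is 10 semitones, a half step narrower than a major seventh, so the interval is minor.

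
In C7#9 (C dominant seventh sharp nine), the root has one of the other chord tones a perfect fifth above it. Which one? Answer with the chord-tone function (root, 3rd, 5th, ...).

Spelling the chord: C E G B♭ D♯.
The root is C. A perfect fifth above C is G.
G is the chord's 5th.

5th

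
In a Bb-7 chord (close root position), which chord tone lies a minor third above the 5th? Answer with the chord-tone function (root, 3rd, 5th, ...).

Spelling the chord: Bb–Db–F–Ab.
The 5th is F. A minor third above F is Ab.
Ab is the chord's 7th.

7th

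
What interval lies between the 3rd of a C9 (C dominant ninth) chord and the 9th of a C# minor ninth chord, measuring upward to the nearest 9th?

major seventh

The 3rd of C9 (C dominant ninth) is E; the 9th of C# minor ninth is D#.
E up to D# spans 7 letter names and 11 semitones — a major seventh.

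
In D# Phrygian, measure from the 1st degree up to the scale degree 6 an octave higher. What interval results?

minor thirteenth

The scale runs D# E F# G# A# B C#.
1st degree = D#; degree 6 (up an octave) = B.
From D# to B: 20 semitones over a thirteenth = minor.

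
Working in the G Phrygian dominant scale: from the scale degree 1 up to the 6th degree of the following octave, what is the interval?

minor thirteenth

Spelling the G Phrygian dominant scale: G Ab B C D Eb F.
The scale degree 1 is G and the degree 6 (up an octave) is Eb.
13 letter names make it a thirteenth; at 20 semitones (a half step narrower than major) the quality is minor.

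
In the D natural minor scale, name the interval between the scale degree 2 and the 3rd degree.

D natural minor: D E F G A B♭ C.
The scale degree 2 is E and the 3rd degree is F.
E up to F is 1 semitone, a half step narrower than a major second, so the interval is minor.

minor 2nd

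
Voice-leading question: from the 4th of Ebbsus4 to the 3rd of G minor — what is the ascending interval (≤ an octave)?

The 4th of Ebbsus4 is Abb; the 3rd of G minor is Bb.
2 letter names make it a second; at 3 semitones (a half step wider than major) the quality is augmented.

augmented 2nd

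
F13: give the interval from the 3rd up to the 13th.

perfect eleventh

The chord tones of F13 (F dominant thirteenth) are F–A–C–Eb–G–D.
The 3rd is A and the 13th is D.
From A to D is 17 semitones, exactly the perfect eleventh.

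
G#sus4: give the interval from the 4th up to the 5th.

M2

G#sus4 is spelled G#–C#–D#.
The 4th is C# and the 5th is D#.
Counting 2 letters and 2 half steps from C# gives a major second.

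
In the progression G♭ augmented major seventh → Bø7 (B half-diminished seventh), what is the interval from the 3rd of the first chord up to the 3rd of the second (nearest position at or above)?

The 3rd of G♭ augmented major seventh is B♭; the 3rd of Bø7 (B half-diminished seventh) is D.
B♭ up to D spans 3 letter names and 4 semitones — a major third.

major third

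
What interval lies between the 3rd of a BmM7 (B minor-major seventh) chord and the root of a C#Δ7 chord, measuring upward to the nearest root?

M7

The 3rd of BmM7 (B minor-major seventh) is D; the root of C#Δ7 is C#.
Counting 7 letters and 11 half steps from D gives a major seventh.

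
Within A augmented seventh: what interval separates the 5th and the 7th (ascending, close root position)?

diminished third

The chord tones of Aaug7 are A C# E# G.
So we need the interval from E# up to G.
From E# to G: 2 semitones over a third = diminished.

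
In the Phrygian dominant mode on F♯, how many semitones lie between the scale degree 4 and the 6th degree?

The scale is F♯ G A♯ B C♯ D E.
B up to D is a minor third — 3 semitones.

3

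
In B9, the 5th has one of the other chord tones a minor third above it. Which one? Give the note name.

A

B dominant ninth is spelled B D# F# A C#.
The 5th is F#. A minor third above F# is A.
A is the chord's 7th.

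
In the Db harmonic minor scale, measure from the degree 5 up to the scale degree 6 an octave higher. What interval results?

minor 9th

Spelling the Db harmonic minor scale: Db Eb Fb Gb Ab Bbb C.
Degree 5 = Ab; 6th degree (up an octave) = Bbb.
9 letter names make it a ninth; at 13 semitones (a half step narrower than major) the quality is minor.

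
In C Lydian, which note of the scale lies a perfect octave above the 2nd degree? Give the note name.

The scale is C D E F♯ G A B.
The 2nd degree is D; a perfect octave above that is D — scale degree 2.

D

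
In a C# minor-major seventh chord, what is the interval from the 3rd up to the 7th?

augmented fifth

The chord tones of C# minor-major seventh are C# E G# B#.
3rd = E; 7th = B#.
E up to B# is 8 semitones, a half step wider than a perfect fifth, so the interval is augmented.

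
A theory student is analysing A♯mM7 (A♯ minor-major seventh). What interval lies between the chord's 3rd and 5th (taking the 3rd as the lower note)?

A♯mM7 (A♯ minor-major seventh) is spelled A♯ C♯ E♯ G𝄪.
3rd = C♯; 5th = E♯.
From C♯ to E♯ is 4 semitones, exactly the major third.

major third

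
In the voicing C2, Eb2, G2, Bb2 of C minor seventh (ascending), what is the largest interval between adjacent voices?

major third

Adjacent intervals: C2→Eb2 = minor third; Eb2→G2 = major third; G2→Bb2 = minor third.
The largest is Eb2 to G2, a major third (4 semitones).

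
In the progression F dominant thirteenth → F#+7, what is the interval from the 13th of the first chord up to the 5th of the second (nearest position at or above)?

augmented seventh

The 13th of F dominant thirteenth is D; the 5th of F#+7 is C##.
From D to C##: 12 semitones over a seventh = augmented.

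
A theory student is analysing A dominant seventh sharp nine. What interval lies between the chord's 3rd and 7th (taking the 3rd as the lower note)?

A7#9 (A dominant seventh sharp nine): A-C#-E-G-B#.
So we need the interval from C# up to G.
C# up to G is 6 semitones, a half step narrower than a perfect fifth, so the interval is diminished.

diminished fifth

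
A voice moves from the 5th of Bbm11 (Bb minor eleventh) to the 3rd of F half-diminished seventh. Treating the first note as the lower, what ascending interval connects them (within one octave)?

minor third

The 5th of Bbm11 (Bb minor eleventh) is F; the 3rd of F half-diminished seventh is Ab.
3 letter names make it a third; at 3 semitones (a half step narrower than major) the quality is minor.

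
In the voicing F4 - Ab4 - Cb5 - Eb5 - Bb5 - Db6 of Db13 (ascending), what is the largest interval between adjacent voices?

P5

Adjacent intervals: F4→Ab4 = minor third; Ab4→Cb5 = minor third; Cb5→Eb5 = major third; Eb5→Bb5 = perfect fifth; Bb5→Db6 = minor third.
The largest is Eb5 to Bb5, a perfect fifth (7 semitones).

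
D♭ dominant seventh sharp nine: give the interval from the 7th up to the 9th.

Spelling the chord: D♭–F–A♭–C♭–E.
That puts C♭ below E.
From C♭ to E: 5 semitones over a third = augmented.

augmented third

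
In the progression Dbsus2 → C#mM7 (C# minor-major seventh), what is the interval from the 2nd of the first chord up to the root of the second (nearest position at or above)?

Dbsus2 has Eb as its 2nd, and C#mM7 (C# minor-major seventh) has C# as its root.
6 letter names make it a sixth; at 10 semitones (a half step wider than major) the quality is augmented.

augmented 6th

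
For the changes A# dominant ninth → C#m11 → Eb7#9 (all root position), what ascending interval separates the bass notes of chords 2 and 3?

d3

The roots are C# and Eb.
From C# to Eb: 2 semitones over a third = diminished.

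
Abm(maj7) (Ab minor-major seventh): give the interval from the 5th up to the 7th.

major 3rd

AbmM7: Ab Cb Eb G.
5th = Eb; 7th = G.
From Eb to G is 4 semitones, exactly the major third.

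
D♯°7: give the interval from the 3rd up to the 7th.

diminished fifth

The chord tones of D♯°7 are D♯–F♯–A–C.
The 3rd is F♯ and the 7th is C.
F♯ up to C is 6 semitones, a half step narrower than a perfect fifth, so the interval is diminished.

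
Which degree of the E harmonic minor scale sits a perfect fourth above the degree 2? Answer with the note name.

B

The scale is E F# G A B C D#.
The degree 2 is F#; a perfect fourth above that is B — scale degree 5.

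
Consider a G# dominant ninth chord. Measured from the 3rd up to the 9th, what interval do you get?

G# dominant ninth: G#-B#-D#-F#-A#.
The 3rd is B# and the 9th is A#.
B# up to A# is 10 semitones, a half step narrower than a major seventh, so the interval is minor.

minor 7th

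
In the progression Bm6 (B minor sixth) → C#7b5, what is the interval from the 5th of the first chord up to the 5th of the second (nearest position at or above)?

minor second

The 5th of Bm6 (B minor sixth) is F#; the 5th of C#7b5 is G.
From F# to G: 1 semitone over a second = minor.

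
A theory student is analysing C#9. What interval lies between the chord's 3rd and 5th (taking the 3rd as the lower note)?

C#9: C# E# G# B D#.
The 3rd is E# and the 5th is G#.
3 letter names make it a third; at 3 semitones (a half step narrower than major) the quality is minor.

minor third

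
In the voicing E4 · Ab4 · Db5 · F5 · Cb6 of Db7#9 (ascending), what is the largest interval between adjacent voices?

diminished fifth

Adjacent intervals: E4→Ab4 = diminished fourth; Ab4→Db5 = perfect fourth; Db5→F5 = major third; F5→Cb6 = diminished fifth.
The largest is F5 to Cb6, a diminished fifth (6 semitones).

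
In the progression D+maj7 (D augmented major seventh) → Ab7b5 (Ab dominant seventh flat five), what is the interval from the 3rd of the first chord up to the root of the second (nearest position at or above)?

D+maj7 (D augmented major seventh) has F# as its 3rd, and Ab7b5 (Ab dominant seventh flat five) has Ab as its root.
F# up to Ab is 2 semitones, a whole step narrower than a major third, so the interval is diminished.

diminished third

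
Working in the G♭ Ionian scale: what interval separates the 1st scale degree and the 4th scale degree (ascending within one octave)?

P4

The scale runs G♭ A♭ B♭ C♭ D♭ E♭ F.
The 1st scale degree is G♭ and the degree 4 is C♭.
Counting 4 letters and 5 half steps from G♭ gives a perfect fourth.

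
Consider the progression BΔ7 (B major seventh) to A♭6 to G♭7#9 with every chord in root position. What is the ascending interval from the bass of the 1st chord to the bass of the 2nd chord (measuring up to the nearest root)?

diminished seventh

The roots are B and A♭.
B up to A♭ is 9 semitones, a whole step narrower than a major seventh, so the interval is diminished.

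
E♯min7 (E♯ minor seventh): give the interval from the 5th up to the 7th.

minor third

E♯min7: E♯ G♯ B♯ D♯.
The 5th is B♯ and the 7th is D♯.
From B♯ to D♯: 3 semitones over a third = minor.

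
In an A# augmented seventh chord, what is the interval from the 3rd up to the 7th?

A# augmented seventh is spelled A# C## E## G#.
So we need the interval from C## up to G#.
5 letter names make it a fifth; at 6 semitones (a half step narrower than perfect) the quality is diminished.

diminished fifth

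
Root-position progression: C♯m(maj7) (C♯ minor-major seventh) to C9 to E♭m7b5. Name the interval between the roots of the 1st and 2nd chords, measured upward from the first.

d8

The roots are C♯ and C.
C♯ up to C is 11 semitones, a half step narrower than a perfect octave, so the interval is diminished.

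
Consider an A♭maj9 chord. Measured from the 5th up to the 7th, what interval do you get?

Spelling the chord: A♭, C, E♭, G, B♭.
The 5th is E♭ and the 7th is G.
Counting 3 letters and 4 half steps from E♭ gives a major third.

major third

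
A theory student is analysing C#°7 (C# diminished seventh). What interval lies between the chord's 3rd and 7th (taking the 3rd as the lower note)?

The chord tones of C# diminished seventh are C#-E-G-Bb.
3rd = E; 7th = Bb.
5 letter names make it a fifth; at 6 semitones (a half step narrower than perfect) the quality is diminished.

diminished fifth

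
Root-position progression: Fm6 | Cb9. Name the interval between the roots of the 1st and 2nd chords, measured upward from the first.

The roots are F and Cb.
From F to Cb: 6 semitones over a fifth = diminished.

diminished fifth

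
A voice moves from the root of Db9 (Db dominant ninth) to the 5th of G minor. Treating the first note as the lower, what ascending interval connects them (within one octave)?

augmented 1st

Db9 (Db dominant ninth) has Db as its root, and G minor has D as its 5th.
1 letter names make it a unison; at 1 semitone (a half step wider than perfect) the quality is augmented.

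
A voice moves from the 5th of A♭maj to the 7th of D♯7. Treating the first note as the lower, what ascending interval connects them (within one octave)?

A♭maj has E♭ as its 5th, and D♯7 has C♯ as its 7th.
From E♭ to C♯: 10 semitones over a sixth = augmented.

A6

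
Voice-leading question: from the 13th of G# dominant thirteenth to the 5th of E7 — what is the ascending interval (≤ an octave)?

diminished fifth

G# dominant thirteenth has E# as its 13th, and E7 has B as its 5th.
From E# to B: 6 semitones over a fifth = diminished.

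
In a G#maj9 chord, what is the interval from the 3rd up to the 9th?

m7

The chord tones of G#maj9 are G# B# D# F## A#.
3rd = B#; 9th = A#.
7 letter names make it a seventh; at 10 semitones (a half step narrower than major) the quality is minor.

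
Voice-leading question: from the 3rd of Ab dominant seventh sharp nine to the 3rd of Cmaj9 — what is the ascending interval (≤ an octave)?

major 3rd

Ab dominant seventh sharp nine has C as its 3rd, and Cmaj9 has E as its 3rd.
C up to E spans 3 letter names and 4 semitones — a major third.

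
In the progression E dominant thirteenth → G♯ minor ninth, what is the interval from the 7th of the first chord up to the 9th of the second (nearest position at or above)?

augmented 5th

E dominant thirteenth has D as its 7th, and G♯ minor ninth has A♯ as its 9th.
From D to A♯: 8 semitones over a fifth = augmented.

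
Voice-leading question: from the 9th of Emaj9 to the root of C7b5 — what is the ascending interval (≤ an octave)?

diminished fifth

The 9th of Emaj9 is F#; the root of C7b5 is C.
F# up to C is 6 semitones, a half step narrower than a perfect fifth, so the interval is diminished.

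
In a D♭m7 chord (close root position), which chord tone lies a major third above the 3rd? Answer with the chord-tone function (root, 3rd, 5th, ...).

The chord tones of D♭-7 are D♭-F♭-A♭-C♭.
The 3rd is F♭. A major third above F♭ is A♭.
A♭ is the chord's 5th.

5th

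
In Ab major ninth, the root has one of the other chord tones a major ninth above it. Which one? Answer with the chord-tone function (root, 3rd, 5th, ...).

Spelling the chord: Ab–C–Eb–G–Bb.
The root is Ab. A major ninth above Ab is Bb.
Bb is the chord's 9th.

9th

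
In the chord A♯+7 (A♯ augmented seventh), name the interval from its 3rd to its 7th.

diminished 5th

A♯aug7: A♯, C𝄪, E𝄪, G♯.
The 3rd is C𝄪 and the 7th is G♯.
5 letter names make it a fifth; at 6 semitones (a half step narrower than perfect) the quality is diminished.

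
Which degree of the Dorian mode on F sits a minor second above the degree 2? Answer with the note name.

Ab

The scale is F G A♭ B♭ C D E♭.
The degree 2 is G; a minor second above that is A♭ — scale degree 3.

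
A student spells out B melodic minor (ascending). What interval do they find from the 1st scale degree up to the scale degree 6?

major sixth

B melodic minor: B C♯ D E F♯ G♯ A♯.
1st scale degree = B; 6th degree = G♯.
From B to G♯ is 9 semitones, exactly the major sixth.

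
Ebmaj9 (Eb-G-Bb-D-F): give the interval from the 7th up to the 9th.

So we need the interval from D up to F.
D up to F is 3 semitones, a half step narrower than a major third, so the interval is minor.

minor third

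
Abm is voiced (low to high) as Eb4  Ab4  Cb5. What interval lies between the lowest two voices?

Those voices are Eb4 and Ab4.
Counting 4 letters and 5 half steps from Eb gives a perfect fourth.

perfect fourth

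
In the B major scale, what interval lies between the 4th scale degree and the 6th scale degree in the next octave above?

major tenth

B major: B C♯ D♯ E F♯ G♯ A♯.
So we need the interval from E up to G♯.
Counting 10 letters and 16 half steps from E gives a major tenth.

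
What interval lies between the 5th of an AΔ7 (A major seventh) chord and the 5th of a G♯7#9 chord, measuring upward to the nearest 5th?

major 7th

AΔ7 (A major seventh) has E as its 5th, and G♯7#9 has D♯ as its 5th.
From E to D♯ is 11 semitones, exactly the major seventh.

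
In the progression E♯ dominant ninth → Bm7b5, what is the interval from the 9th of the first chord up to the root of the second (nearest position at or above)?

The 9th of E♯ dominant ninth is F𝄪; the root of Bm7b5 is B.
From F𝄪 to B: 4 semitones over a fourth = diminished.

d4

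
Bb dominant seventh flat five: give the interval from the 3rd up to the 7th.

Bb7b5 (Bb dominant seventh flat five): Bb-D-Fb-Ab.
The 3rd is D and the 7th is Ab.
D up to Ab is 6 semitones, a half step narrower than a perfect fifth, so the interval is diminished.

diminished 5th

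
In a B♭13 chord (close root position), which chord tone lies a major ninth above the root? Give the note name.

The chord tones of B♭ dominant thirteenth are B♭ D F A♭ C G.
The root is B♭. A major ninth above B♭ is C.
C is the chord's 9th.

C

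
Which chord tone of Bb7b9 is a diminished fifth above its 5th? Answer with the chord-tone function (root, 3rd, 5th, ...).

Bb dominant seventh flat nine: Bb-D-F-Ab-Cb.
The 5th is F. A diminished fifth above F is Cb.
Cb is the chord's 9th.

9th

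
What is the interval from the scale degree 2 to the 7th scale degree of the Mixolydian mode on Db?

Db mixolydian: Db Eb F Gb Ab Bb Cb.
Scale degree 2 = Eb; 7th degree = Cb.
From Eb to Cb: 8 semitones over a sixth = minor.

minor sixth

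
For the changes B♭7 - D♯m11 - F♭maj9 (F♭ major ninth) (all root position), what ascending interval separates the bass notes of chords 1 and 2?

The roots are B♭ and D♯.
B♭ up to D♯ is 5 semitones, a half step wider than a major third, so the interval is augmented.

augmented 3rd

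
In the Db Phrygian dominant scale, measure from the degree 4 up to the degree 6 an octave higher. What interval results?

The scale runs Db Ebb F Gb Ab Bbb Cb.
So we need the interval from Gb up to Bbb.
10 letter names make it a tenth; at 15 semitones (a half step narrower than major) the quality is minor.

minor 10th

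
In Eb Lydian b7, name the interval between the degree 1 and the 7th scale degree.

minor 7th

Spelling Eb Lydian b7: Eb F G A Bb C Db.
The degree 1 is Eb and the scale degree 7 is Db.
7 letter names make it a seventh; at 10 semitones (a half step narrower than major) the quality is minor.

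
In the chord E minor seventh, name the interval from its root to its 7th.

The chord tones of E minor seventh are E, G, B, D.
So we need the interval from E up to D.
From E to D: 10 semitones over a seventh = minor.

m7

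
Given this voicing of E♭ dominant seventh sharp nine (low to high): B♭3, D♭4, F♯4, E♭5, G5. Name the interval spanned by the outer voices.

The outer voices are B♭3 and G5.
From B♭ to G is 21 semitones, exactly the major thirteenth.

M13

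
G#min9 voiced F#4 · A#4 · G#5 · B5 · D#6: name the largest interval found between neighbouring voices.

Adjacent intervals: F#4→A#4 = major third; A#4→G#5 = minor seventh; G#5→B5 = minor third; B5→D#6 = major third.
The largest is A#4 to G#5, a minor seventh (10 semitones).

minor seventh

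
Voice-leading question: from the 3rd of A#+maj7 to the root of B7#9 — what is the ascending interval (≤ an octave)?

diminished seventh

The 3rd of A#+maj7 is C##; the root of B7#9 is B.
7 letter names make it a seventh; at 9 semitones (a whole step narrower than major) the quality is diminished.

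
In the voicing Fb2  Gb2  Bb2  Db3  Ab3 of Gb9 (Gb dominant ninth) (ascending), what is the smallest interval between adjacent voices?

Adjacent intervals: Fb2→Gb2 = major second; Gb2→Bb2 = major third; Bb2→Db3 = minor third; Db3→Ab3 = perfect fifth.
The smallest is Fb2 to Gb2, a major second (2 semitones).

major 2nd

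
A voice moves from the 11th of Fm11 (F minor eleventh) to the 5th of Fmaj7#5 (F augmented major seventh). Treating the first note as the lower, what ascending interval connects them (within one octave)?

The 11th of Fm11 (F minor eleventh) is Bb; the 5th of Fmaj7#5 (F augmented major seventh) is C#.
From Bb to C#: 3 semitones over a second = augmented.

augmented 2nd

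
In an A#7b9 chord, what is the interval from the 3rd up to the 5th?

The chord tones of A#7b9 are A#–C##–E#–G#–B.
3rd = C##; 5th = E#.
3 letter names make it a third; at 3 semitones (a half step narrower than major) the quality is minor.

minor third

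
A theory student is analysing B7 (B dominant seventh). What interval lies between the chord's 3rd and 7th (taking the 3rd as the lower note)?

diminished fifth

Spelling the chord: B D# F# A.
The 3rd is D# and the 7th is A.
D# up to A is 6 semitones, a half step narrower than a perfect fifth, so the interval is diminished.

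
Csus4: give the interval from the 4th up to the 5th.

Spelling the chord: C, F, G.
So we need the interval from F up to G.
From F to G is 2 semitones, exactly the major second.

major second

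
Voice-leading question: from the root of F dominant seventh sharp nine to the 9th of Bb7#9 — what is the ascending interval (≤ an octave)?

augmented fifth

The root of F dominant seventh sharp nine is F; the 9th of Bb7#9 is C#.
From F to C#: 8 semitones over a fifth = augmented.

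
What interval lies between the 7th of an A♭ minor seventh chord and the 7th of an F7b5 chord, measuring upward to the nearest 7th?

major sixth

The 7th of A♭ minor seventh is G♭; the 7th of F7b5 is E♭.
G♭ up to E♭ spans 6 letter names and 9 semitones — a major sixth.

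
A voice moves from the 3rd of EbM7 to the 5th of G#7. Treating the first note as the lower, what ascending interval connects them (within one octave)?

The 3rd of EbM7 is G; the 5th of G#7 is D#.
5 letter names make it a fifth; at 8 semitones (a half step wider than perfect) the quality is augmented.

augmented fifth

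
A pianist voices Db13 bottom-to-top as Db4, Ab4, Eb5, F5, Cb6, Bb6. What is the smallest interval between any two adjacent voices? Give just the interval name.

Adjacent intervals: Db4→Ab4 = perfect fifth; Ab4→Eb5 = perfect fifth; Eb5→F5 = major second; F5→Cb6 = diminished fifth; Cb6→Bb6 = major seventh.
The smallest is Eb5 to F5, a major second (2 semitones).

major second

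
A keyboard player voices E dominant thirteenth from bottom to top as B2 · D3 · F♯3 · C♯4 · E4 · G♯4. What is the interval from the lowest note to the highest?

The outer voices are B2 and G♯4.
Counting 13 letters and 21 half steps from B gives a major thirteenth.

major 13th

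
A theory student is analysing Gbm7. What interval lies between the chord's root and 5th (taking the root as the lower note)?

perfect fifth

Gbm7 (Gb minor seventh) is spelled Gb Bbb Db Fb.
So we need the interval from Gb up to Db.
Gb up to Db spans 5 letter names and 7 semitones — a perfect fifth.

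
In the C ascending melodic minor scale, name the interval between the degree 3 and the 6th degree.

augmented 4th

The scale runs C D Eb F G A B.
Degree 3 = Eb; scale degree 6 = A.
From Eb to A: 6 semitones over a fourth = augmented.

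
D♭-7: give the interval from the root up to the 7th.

The chord tones of D♭min7 (D♭ minor seventh) are D♭, F♭, A♭, C♭.
So we need the interval from D♭ up to C♭.
From D♭ to C♭: 10 semitones over a seventh = minor.

minor seventh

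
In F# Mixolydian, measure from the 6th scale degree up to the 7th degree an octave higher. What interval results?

Spelling F# Mixolydian: F# G# A# B C# D# E.
So we need the interval from D# up to E.
9 letter names make it a ninth; at 13 semitones (a half step narrower than major) the quality is minor.

minor 9th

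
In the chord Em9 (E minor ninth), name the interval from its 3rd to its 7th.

The chord tones of Em9 (E minor ninth) are E-G-B-D-F#.
The 3rd is G and the 7th is D.
From G to D is 7 semitones, exactly the perfect fifth.

perfect 5th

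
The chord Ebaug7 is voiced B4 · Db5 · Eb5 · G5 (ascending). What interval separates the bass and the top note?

minor sixth

The outer voices are B4 and G5.
6 letter names make it a sixth; at 8 semitones (a half step narrower than major) the quality is minor.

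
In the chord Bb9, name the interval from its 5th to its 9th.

perfect fifth

Bb dominant ninth: Bb–D–F–Ab–C.
The 5th is F and the 9th is C.
F up to C spans 5 letter names and 7 semitones — a perfect fifth.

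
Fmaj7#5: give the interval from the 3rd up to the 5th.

F augmented major seventh is spelled F-A-C#-E.
The 3rd is A and the 5th is C#.
Counting 3 letters and 4 half steps from A gives a major third.

major 3rd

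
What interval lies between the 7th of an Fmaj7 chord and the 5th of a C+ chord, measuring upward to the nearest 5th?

The 7th of Fmaj7 is E; the 5th of C+ is G♯.
Counting 3 letters and 4 half steps from E gives a major third.

M3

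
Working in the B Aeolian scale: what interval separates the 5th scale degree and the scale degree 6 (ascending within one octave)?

minor second

The scale runs B C♯ D E F♯ G A.
That puts F♯ below G.
From F♯ to G: 1 semitone over a second = minor.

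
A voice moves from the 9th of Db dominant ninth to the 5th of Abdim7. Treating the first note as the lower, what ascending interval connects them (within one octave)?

Db dominant ninth has Eb as its 9th, and Abdim7 has Ebb as its 5th.
Eb up to Ebb is 11 semitones, a half step narrower than a perfect octave, so the interval is diminished.

diminished 8th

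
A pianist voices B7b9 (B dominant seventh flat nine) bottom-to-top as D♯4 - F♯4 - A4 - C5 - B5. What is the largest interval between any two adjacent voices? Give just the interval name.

Adjacent intervals: D♯4→F♯4 = minor third; F♯4→A4 = minor third; A4→C5 = minor third; C5→B5 = major seventh.
The largest is C5 to B5, a major seventh (11 semitones).

major seventh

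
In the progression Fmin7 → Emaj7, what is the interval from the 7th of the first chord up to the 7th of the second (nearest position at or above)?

The 7th of Fmin7 is E♭; the 7th of Emaj7 is D♯.
E♭ up to D♯ is 12 semitones, a half step wider than a major seventh, so the interval is augmented.

A7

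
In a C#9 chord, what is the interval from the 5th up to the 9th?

C#9 (C# dominant ninth): C# E# G# B D#.
The 5th is G# and the 9th is D#.
Counting 5 letters and 7 half steps from G# gives a perfect fifth.

perfect 5th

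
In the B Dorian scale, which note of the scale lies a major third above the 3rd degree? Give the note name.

The scale is B C# D E F# G# A.
The 3rd degree is D; a major third above that is F# — scale degree 5.

F#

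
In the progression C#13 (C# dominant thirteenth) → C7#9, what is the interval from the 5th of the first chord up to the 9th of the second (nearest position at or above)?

The 5th of C#13 (C# dominant thirteenth) is G#; the 9th of C7#9 is D#.
Counting 5 letters and 7 half steps from G# gives a perfect fifth.

perfect fifth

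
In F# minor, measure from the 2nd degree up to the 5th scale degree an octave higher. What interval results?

Spelling F# minor: F# G# A B C# D E.
That puts G# below C#.
G# up to C# spans 11 letter names and 17 semitones — a perfect eleventh.

perfect eleventh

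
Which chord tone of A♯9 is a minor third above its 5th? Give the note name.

A♯9 is spelled A♯ C𝄪 E♯ G♯ B♯.
The 5th is E♯. A minor third above E♯ is G♯.
G♯ is the chord's 7th.

G#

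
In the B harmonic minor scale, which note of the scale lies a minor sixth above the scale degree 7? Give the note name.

F#

The scale is B C# D E F# G A#.
The scale degree 7 is A#; a minor sixth above that is F# — scale degree 5.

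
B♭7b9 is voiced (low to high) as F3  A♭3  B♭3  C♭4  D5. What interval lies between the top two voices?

augmented ninth

Those voices are C♭4 and D5.
9 letter names make it a ninth; at 15 semitones (a half step wider than major) the quality is augmented.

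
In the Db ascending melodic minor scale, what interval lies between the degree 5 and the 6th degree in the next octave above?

major ninth

The scale runs Db Eb Fb Gb Ab Bb C.
That puts Ab below Bb.
Counting 9 letters and 14 half steps from Ab gives a major ninth.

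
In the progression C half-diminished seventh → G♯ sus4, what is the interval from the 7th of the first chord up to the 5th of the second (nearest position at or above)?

augmented 3rd

The 7th of C half-diminished seventh is B♭; the 5th of G♯ sus4 is D♯.
From B♭ to D♯: 5 semitones over a third = augmented.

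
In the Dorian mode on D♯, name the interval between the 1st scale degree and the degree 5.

D♯ dorian: D♯ E♯ F♯ G♯ A♯ B♯ C♯.
So we need the interval from D♯ up to A♯.
Counting 5 letters and 7 half steps from D♯ gives a perfect fifth.

perfect fifth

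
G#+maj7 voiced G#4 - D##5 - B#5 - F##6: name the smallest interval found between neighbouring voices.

Adjacent intervals: G#4→D##5 = augmented fifth; D##5→B#5 = minor sixth; B#5→F##6 = perfect fifth.
The smallest is B#5 to F##6, a perfect fifth (7 semitones).

perfect fifth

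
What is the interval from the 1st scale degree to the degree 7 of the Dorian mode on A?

minor 7th

Spelling the Dorian mode on A: A B C D E F# G.
The 1st scale degree is A and the scale degree 7 is G.
A up to G is 10 semitones, a half step narrower than a major seventh, so the interval is minor.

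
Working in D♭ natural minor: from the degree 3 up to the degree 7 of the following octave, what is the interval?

perfect twelfth

D♭ natural minor: D♭ E♭ F♭ G♭ A♭ B𝄫 C♭.
The degree 3 is F♭ and the scale degree 7 (up an octave) is C♭.
F♭ up to C♭ spans 12 letter names and 19 semitones — a perfect twelfth.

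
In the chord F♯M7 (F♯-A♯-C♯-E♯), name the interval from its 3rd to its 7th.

P5

So we need the interval from A♯ up to E♯.
A♯ up to E♯ spans 5 letter names and 7 semitones — a perfect fifth.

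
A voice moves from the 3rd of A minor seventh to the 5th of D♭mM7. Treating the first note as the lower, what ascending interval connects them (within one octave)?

The 3rd of A minor seventh is C; the 5th of D♭mM7 is A♭.
From C to A♭: 8 semitones over a sixth = minor.

minor 6th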